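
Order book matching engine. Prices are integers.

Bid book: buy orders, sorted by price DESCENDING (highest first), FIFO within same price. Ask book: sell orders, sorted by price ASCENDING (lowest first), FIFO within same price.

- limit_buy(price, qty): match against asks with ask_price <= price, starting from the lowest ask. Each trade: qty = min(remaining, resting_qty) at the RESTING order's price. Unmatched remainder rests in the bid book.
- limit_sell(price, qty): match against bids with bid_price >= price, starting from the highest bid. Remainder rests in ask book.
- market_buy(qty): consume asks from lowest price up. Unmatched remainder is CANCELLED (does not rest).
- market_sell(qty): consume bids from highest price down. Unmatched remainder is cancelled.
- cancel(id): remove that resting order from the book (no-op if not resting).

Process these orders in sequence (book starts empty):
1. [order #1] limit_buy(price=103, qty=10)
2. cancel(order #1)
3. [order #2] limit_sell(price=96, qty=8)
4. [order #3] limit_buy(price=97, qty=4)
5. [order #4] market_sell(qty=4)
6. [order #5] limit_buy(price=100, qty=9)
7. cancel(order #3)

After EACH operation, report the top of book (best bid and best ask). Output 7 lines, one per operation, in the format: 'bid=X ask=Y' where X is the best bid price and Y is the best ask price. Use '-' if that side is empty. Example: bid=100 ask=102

After op 1 [order #1] limit_buy(price=103, qty=10): fills=none; bids=[#1:10@103] asks=[-]
After op 2 cancel(order #1): fills=none; bids=[-] asks=[-]
After op 3 [order #2] limit_sell(price=96, qty=8): fills=none; bids=[-] asks=[#2:8@96]
After op 4 [order #3] limit_buy(price=97, qty=4): fills=#3x#2:4@96; bids=[-] asks=[#2:4@96]
After op 5 [order #4] market_sell(qty=4): fills=none; bids=[-] asks=[#2:4@96]
After op 6 [order #5] limit_buy(price=100, qty=9): fills=#5x#2:4@96; bids=[#5:5@100] asks=[-]
After op 7 cancel(order #3): fills=none; bids=[#5:5@100] asks=[-]

Answer: bid=103 ask=-
bid=- ask=-
bid=- ask=96
bid=- ask=96
bid=- ask=96
bid=100 ask=-
bid=100 ask=-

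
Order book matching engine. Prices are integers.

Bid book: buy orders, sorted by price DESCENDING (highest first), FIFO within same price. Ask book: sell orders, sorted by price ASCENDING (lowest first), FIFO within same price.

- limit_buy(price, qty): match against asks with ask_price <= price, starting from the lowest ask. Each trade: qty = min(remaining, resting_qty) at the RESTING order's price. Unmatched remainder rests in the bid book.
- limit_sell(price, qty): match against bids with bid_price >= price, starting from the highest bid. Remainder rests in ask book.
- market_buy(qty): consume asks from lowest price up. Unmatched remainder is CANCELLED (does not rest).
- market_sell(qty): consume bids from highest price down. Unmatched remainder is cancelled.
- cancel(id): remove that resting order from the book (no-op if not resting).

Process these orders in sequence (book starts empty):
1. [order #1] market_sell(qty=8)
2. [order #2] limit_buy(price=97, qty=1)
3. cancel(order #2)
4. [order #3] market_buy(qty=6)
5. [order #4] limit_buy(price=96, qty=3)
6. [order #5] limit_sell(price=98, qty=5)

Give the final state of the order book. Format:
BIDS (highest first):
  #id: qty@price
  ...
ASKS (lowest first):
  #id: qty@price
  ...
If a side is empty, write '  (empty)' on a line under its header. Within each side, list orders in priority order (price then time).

Answer: BIDS (highest first):
  #4: 3@96
ASKS (lowest first):
  #5: 5@98

Derivation:
After op 1 [order #1] market_sell(qty=8): fills=none; bids=[-] asks=[-]
After op 2 [order #2] limit_buy(price=97, qty=1): fills=none; bids=[#2:1@97] asks=[-]
After op 3 cancel(order #2): fills=none; bids=[-] asks=[-]
After op 4 [order #3] market_buy(qty=6): fills=none; bids=[-] asks=[-]
After op 5 [order #4] limit_buy(price=96, qty=3): fills=none; bids=[#4:3@96] asks=[-]
After op 6 [order #5] limit_sell(price=98, qty=5): fills=none; bids=[#4:3@96] asks=[#5:5@98]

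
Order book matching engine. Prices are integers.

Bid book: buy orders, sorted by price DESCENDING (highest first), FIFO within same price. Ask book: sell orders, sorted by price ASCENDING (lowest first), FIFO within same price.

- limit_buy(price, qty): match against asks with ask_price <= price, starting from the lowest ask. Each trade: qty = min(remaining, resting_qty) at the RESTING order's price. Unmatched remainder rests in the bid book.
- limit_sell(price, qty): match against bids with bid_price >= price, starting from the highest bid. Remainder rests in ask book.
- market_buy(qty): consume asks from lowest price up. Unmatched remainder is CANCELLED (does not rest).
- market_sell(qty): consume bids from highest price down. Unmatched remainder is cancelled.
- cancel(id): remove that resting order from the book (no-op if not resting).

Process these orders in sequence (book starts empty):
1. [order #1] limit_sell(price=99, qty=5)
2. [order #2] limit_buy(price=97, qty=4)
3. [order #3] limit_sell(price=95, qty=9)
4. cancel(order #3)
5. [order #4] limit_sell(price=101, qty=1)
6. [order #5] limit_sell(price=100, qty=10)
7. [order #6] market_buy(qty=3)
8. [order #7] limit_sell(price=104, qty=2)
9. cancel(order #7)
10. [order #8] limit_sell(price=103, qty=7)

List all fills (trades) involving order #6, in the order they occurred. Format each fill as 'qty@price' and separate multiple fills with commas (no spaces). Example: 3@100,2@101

Answer: 3@99

Derivation:
After op 1 [order #1] limit_sell(price=99, qty=5): fills=none; bids=[-] asks=[#1:5@99]
After op 2 [order #2] limit_buy(price=97, qty=4): fills=none; bids=[#2:4@97] asks=[#1:5@99]
After op 3 [order #3] limit_sell(price=95, qty=9): fills=#2x#3:4@97; bids=[-] asks=[#3:5@95 #1:5@99]
After op 4 cancel(order #3): fills=none; bids=[-] asks=[#1:5@99]
After op 5 [order #4] limit_sell(price=101, qty=1): fills=none; bids=[-] asks=[#1:5@99 #4:1@101]
After op 6 [order #5] limit_sell(price=100, qty=10): fills=none; bids=[-] asks=[#1:5@99 #5:10@100 #4:1@101]
After op 7 [order #6] market_buy(qty=3): fills=#6x#1:3@99; bids=[-] asks=[#1:2@99 #5:10@100 #4:1@101]
After op 8 [order #7] limit_sell(price=104, qty=2): fills=none; bids=[-] asks=[#1:2@99 #5:10@100 #4:1@101 #7:2@104]
After op 9 cancel(order #7): fills=none; bids=[-] asks=[#1:2@99 #5:10@100 #4:1@101]
After op 10 [order #8] limit_sell(price=103, qty=7): fills=none; bids=[-] asks=[#1:2@99 #5:10@100 #4:1@101 #8:7@103]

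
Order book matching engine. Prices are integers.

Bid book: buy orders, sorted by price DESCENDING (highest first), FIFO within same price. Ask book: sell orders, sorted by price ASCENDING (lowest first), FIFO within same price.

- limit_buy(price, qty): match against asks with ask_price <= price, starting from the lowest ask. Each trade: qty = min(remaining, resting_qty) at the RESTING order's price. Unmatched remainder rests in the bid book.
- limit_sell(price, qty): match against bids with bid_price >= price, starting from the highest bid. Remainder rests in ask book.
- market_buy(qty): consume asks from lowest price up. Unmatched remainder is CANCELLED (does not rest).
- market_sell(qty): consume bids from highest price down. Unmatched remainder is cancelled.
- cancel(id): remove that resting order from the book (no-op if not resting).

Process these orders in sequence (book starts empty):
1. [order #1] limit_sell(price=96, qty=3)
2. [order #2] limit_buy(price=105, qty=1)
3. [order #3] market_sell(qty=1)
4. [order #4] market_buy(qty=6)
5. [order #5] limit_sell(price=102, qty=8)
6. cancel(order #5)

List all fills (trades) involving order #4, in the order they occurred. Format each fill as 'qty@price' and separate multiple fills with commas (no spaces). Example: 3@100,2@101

Answer: 2@96

Derivation:
After op 1 [order #1] limit_sell(price=96, qty=3): fills=none; bids=[-] asks=[#1:3@96]
After op 2 [order #2] limit_buy(price=105, qty=1): fills=#2x#1:1@96; bids=[-] asks=[#1:2@96]
After op 3 [order #3] market_sell(qty=1): fills=none; bids=[-] asks=[#1:2@96]
After op 4 [order #4] market_buy(qty=6): fills=#4x#1:2@96; bids=[-] asks=[-]
After op 5 [order #5] limit_sell(price=102, qty=8): fills=none; bids=[-] asks=[#5:8@102]
After op 6 cancel(order #5): fills=none; bids=[-] asks=[-]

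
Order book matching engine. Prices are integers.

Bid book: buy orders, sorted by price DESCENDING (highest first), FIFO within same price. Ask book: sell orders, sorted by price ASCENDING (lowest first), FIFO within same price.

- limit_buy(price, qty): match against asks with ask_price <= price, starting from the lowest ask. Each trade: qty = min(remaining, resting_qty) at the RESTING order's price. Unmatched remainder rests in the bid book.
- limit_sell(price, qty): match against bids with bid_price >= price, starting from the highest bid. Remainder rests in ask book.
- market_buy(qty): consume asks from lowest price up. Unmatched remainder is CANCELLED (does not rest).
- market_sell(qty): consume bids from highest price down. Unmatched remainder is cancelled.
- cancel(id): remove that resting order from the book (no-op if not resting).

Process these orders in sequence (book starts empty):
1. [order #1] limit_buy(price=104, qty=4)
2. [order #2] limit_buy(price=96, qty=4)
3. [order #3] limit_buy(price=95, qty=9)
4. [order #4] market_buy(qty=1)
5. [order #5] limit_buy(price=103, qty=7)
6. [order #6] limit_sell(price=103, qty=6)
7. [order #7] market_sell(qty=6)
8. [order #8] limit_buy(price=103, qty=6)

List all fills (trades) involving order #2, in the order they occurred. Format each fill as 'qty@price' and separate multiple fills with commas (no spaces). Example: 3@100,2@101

Answer: 1@96

Derivation:
After op 1 [order #1] limit_buy(price=104, qty=4): fills=none; bids=[#1:4@104] asks=[-]
After op 2 [order #2] limit_buy(price=96, qty=4): fills=none; bids=[#1:4@104 #2:4@96] asks=[-]
After op 3 [order #3] limit_buy(price=95, qty=9): fills=none; bids=[#1:4@104 #2:4@96 #3:9@95] asks=[-]
After op 4 [order #4] market_buy(qty=1): fills=none; bids=[#1:4@104 #2:4@96 #3:9@95] asks=[-]
After op 5 [order #5] limit_buy(price=103, qty=7): fills=none; bids=[#1:4@104 #5:7@103 #2:4@96 #3:9@95] asks=[-]
After op 6 [order #6] limit_sell(price=103, qty=6): fills=#1x#6:4@104 #5x#6:2@103; bids=[#5:5@103 #2:4@96 #3:9@95] asks=[-]
After op 7 [order #7] market_sell(qty=6): fills=#5x#7:5@103 #2x#7:1@96; bids=[#2:3@96 #3:9@95] asks=[-]
After op 8 [order #8] limit_buy(price=103, qty=6): fills=none; bids=[#8:6@103 #2:3@96 #3:9@95] asks=[-]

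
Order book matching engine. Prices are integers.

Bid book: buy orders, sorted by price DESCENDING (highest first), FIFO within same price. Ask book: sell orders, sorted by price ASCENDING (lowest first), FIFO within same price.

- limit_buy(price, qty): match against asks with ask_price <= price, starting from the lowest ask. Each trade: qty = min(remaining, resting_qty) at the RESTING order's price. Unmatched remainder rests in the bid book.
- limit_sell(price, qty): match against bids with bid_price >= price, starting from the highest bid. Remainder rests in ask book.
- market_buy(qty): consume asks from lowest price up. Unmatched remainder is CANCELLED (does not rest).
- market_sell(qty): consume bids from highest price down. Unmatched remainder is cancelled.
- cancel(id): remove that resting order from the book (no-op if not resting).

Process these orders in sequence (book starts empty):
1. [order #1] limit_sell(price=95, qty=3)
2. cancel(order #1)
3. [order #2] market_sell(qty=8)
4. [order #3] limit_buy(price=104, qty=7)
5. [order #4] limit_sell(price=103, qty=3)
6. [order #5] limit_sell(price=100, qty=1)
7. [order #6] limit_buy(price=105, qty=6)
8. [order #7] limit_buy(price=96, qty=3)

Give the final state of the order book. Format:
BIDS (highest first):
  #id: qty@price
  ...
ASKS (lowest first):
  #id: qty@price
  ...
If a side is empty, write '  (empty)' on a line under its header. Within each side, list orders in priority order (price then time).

Answer: BIDS (highest first):
  #6: 6@105
  #3: 3@104
  #7: 3@96
ASKS (lowest first):
  (empty)

Derivation:
After op 1 [order #1] limit_sell(price=95, qty=3): fills=none; bids=[-] asks=[#1:3@95]
After op 2 cancel(order #1): fills=none; bids=[-] asks=[-]
After op 3 [order #2] market_sell(qty=8): fills=none; bids=[-] asks=[-]
After op 4 [order #3] limit_buy(price=104, qty=7): fills=none; bids=[#3:7@104] asks=[-]
After op 5 [order #4] limit_sell(price=103, qty=3): fills=#3x#4:3@104; bids=[#3:4@104] asks=[-]
After op 6 [order #5] limit_sell(price=100, qty=1): fills=#3x#5:1@104; bids=[#3:3@104] asks=[-]
After op 7 [order #6] limit_buy(price=105, qty=6): fills=none; bids=[#6:6@105 #3:3@104] asks=[-]
After op 8 [order #7] limit_buy(price=96, qty=3): fills=none; bids=[#6:6@105 #3:3@104 #7:3@96] asks=[-]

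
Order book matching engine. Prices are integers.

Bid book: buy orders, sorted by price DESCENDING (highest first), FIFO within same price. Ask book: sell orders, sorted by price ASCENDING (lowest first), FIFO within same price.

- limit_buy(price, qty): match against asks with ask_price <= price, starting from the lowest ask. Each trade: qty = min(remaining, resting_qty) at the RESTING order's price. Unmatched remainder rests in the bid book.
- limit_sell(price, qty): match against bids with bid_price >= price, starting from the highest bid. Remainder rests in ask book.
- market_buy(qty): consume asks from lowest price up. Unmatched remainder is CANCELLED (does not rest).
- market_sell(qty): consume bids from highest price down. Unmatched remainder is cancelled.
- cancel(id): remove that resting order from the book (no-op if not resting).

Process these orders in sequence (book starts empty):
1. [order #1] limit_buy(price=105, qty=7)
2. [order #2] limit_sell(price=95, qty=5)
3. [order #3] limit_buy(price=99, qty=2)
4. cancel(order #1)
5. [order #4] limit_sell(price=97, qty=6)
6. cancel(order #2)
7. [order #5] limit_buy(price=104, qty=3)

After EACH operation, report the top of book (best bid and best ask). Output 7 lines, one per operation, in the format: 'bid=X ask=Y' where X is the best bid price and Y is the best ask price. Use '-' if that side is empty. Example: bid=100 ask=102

After op 1 [order #1] limit_buy(price=105, qty=7): fills=none; bids=[#1:7@105] asks=[-]
After op 2 [order #2] limit_sell(price=95, qty=5): fills=#1x#2:5@105; bids=[#1:2@105] asks=[-]
After op 3 [order #3] limit_buy(price=99, qty=2): fills=none; bids=[#1:2@105 #3:2@99] asks=[-]
After op 4 cancel(order #1): fills=none; bids=[#3:2@99] asks=[-]
After op 5 [order #4] limit_sell(price=97, qty=6): fills=#3x#4:2@99; bids=[-] asks=[#4:4@97]
After op 6 cancel(order #2): fills=none; bids=[-] asks=[#4:4@97]
After op 7 [order #5] limit_buy(price=104, qty=3): fills=#5x#4:3@97; bids=[-] asks=[#4:1@97]

Answer: bid=105 ask=-
bid=105 ask=-
bid=105 ask=-
bid=99 ask=-
bid=- ask=97
bid=- ask=97
bid=- ask=97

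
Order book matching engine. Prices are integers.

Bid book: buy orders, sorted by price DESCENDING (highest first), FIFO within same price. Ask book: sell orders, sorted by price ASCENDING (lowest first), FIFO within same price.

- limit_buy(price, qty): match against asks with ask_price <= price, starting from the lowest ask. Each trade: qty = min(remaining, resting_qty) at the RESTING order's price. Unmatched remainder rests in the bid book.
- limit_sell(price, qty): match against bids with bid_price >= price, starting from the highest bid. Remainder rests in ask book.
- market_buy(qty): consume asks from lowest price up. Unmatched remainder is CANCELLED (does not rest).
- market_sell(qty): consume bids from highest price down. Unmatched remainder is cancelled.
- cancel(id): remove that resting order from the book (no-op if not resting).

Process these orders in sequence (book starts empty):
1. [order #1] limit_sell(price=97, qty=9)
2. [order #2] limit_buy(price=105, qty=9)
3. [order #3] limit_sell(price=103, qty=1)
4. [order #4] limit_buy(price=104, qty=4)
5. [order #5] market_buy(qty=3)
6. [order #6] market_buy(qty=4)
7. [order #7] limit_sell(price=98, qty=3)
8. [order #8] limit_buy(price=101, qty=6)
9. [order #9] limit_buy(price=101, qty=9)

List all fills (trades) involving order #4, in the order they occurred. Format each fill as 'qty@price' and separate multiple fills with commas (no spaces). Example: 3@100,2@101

Answer: 1@103,3@104

Derivation:
After op 1 [order #1] limit_sell(price=97, qty=9): fills=none; bids=[-] asks=[#1:9@97]
After op 2 [order #2] limit_buy(price=105, qty=9): fills=#2x#1:9@97; bids=[-] asks=[-]
After op 3 [order #3] limit_sell(price=103, qty=1): fills=none; bids=[-] asks=[#3:1@103]
After op 4 [order #4] limit_buy(price=104, qty=4): fills=#4x#3:1@103; bids=[#4:3@104] asks=[-]
After op 5 [order #5] market_buy(qty=3): fills=none; bids=[#4:3@104] asks=[-]
After op 6 [order #6] market_buy(qty=4): fills=none; bids=[#4:3@104] asks=[-]
After op 7 [order #7] limit_sell(price=98, qty=3): fills=#4x#7:3@104; bids=[-] asks=[-]
After op 8 [order #8] limit_buy(price=101, qty=6): fills=none; bids=[#8:6@101] asks=[-]
After op 9 [order #9] limit_buy(price=101, qty=9): fills=none; bids=[#8:6@101 #9:9@101] asks=[-]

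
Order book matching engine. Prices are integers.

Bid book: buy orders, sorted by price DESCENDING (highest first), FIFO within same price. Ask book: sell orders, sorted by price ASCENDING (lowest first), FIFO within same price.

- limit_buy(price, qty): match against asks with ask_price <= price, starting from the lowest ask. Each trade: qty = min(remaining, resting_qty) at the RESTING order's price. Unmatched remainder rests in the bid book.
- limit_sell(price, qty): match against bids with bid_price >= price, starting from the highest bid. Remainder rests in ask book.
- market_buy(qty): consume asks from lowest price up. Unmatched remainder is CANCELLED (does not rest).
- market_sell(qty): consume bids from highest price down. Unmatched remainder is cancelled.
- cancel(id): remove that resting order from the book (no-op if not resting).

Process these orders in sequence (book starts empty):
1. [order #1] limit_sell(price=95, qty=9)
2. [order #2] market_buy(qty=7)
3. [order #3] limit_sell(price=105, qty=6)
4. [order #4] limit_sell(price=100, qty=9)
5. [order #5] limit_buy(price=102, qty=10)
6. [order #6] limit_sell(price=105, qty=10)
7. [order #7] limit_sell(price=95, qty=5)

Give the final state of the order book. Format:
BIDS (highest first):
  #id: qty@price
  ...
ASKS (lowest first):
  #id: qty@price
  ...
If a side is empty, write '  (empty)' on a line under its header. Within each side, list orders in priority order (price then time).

Answer: BIDS (highest first):
  (empty)
ASKS (lowest first):
  #7: 5@95
  #4: 1@100
  #3: 6@105
  #6: 10@105

Derivation:
After op 1 [order #1] limit_sell(price=95, qty=9): fills=none; bids=[-] asks=[#1:9@95]
After op 2 [order #2] market_buy(qty=7): fills=#2x#1:7@95; bids=[-] asks=[#1:2@95]
After op 3 [order #3] limit_sell(price=105, qty=6): fills=none; bids=[-] asks=[#1:2@95 #3:6@105]
After op 4 [order #4] limit_sell(price=100, qty=9): fills=none; bids=[-] asks=[#1:2@95 #4:9@100 #3:6@105]
After op 5 [order #5] limit_buy(price=102, qty=10): fills=#5x#1:2@95 #5x#4:8@100; bids=[-] asks=[#4:1@100 #3:6@105]
After op 6 [order #6] limit_sell(price=105, qty=10): fills=none; bids=[-] asks=[#4:1@100 #3:6@105 #6:10@105]
After op 7 [order #7] limit_sell(price=95, qty=5): fills=none; bids=[-] asks=[#7:5@95 #4:1@100 #3:6@105 #6:10@105]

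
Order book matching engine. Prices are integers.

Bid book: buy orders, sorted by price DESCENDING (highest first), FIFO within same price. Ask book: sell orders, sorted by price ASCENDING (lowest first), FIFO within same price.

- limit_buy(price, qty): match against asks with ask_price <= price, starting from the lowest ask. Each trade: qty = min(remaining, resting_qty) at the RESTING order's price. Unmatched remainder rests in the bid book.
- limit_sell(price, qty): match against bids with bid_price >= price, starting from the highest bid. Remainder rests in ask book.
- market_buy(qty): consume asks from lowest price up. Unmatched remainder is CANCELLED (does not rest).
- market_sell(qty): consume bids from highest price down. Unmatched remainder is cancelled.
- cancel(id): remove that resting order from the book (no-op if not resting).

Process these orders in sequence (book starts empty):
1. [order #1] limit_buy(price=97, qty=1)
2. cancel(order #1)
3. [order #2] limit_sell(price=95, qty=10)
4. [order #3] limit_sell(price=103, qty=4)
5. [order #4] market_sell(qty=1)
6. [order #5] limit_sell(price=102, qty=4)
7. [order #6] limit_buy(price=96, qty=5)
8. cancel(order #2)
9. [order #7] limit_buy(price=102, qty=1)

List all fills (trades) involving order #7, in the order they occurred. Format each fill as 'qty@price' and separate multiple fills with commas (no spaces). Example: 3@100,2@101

After op 1 [order #1] limit_buy(price=97, qty=1): fills=none; bids=[#1:1@97] asks=[-]
After op 2 cancel(order #1): fills=none; bids=[-] asks=[-]
After op 3 [order #2] limit_sell(price=95, qty=10): fills=none; bids=[-] asks=[#2:10@95]
After op 4 [order #3] limit_sell(price=103, qty=4): fills=none; bids=[-] asks=[#2:10@95 #3:4@103]
After op 5 [order #4] market_sell(qty=1): fills=none; bids=[-] asks=[#2:10@95 #3:4@103]
After op 6 [order #5] limit_sell(price=102, qty=4): fills=none; bids=[-] asks=[#2:10@95 #5:4@102 #3:4@103]
After op 7 [order #6] limit_buy(price=96, qty=5): fills=#6x#2:5@95; bids=[-] asks=[#2:5@95 #5:4@102 #3:4@103]
After op 8 cancel(order #2): fills=none; bids=[-] asks=[#5:4@102 #3:4@103]
After op 9 [order #7] limit_buy(price=102, qty=1): fills=#7x#5:1@102; bids=[-] asks=[#5:3@102 #3:4@103]

Answer: 1@102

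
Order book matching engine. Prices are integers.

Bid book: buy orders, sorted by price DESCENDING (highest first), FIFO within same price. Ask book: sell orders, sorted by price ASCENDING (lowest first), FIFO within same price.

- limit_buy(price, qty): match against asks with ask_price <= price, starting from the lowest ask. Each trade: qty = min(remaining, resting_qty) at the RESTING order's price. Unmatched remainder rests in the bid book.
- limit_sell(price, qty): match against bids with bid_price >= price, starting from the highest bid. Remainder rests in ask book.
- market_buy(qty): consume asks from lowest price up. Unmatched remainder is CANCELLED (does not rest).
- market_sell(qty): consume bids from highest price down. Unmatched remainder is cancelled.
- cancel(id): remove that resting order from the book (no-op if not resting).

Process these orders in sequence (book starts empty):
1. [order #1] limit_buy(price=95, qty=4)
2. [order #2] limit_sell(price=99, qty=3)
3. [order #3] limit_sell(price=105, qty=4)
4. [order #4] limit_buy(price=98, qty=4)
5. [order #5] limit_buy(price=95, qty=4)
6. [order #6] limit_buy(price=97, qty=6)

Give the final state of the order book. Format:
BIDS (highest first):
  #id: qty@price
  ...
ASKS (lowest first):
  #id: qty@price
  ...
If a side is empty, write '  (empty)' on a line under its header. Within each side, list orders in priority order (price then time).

After op 1 [order #1] limit_buy(price=95, qty=4): fills=none; bids=[#1:4@95] asks=[-]
After op 2 [order #2] limit_sell(price=99, qty=3): fills=none; bids=[#1:4@95] asks=[#2:3@99]
After op 3 [order #3] limit_sell(price=105, qty=4): fills=none; bids=[#1:4@95] asks=[#2:3@99 #3:4@105]
After op 4 [order #4] limit_buy(price=98, qty=4): fills=none; bids=[#4:4@98 #1:4@95] asks=[#2:3@99 #3:4@105]
After op 5 [order #5] limit_buy(price=95, qty=4): fills=none; bids=[#4:4@98 #1:4@95 #5:4@95] asks=[#2:3@99 #3:4@105]
After op 6 [order #6] limit_buy(price=97, qty=6): fills=none; bids=[#4:4@98 #6:6@97 #1:4@95 #5:4@95] asks=[#2:3@99 #3:4@105]

Answer: BIDS (highest first):
  #4: 4@98
  #6: 6@97
  #1: 4@95
  #5: 4@95
ASKS (lowest first):
  #2: 3@99
  #3: 4@105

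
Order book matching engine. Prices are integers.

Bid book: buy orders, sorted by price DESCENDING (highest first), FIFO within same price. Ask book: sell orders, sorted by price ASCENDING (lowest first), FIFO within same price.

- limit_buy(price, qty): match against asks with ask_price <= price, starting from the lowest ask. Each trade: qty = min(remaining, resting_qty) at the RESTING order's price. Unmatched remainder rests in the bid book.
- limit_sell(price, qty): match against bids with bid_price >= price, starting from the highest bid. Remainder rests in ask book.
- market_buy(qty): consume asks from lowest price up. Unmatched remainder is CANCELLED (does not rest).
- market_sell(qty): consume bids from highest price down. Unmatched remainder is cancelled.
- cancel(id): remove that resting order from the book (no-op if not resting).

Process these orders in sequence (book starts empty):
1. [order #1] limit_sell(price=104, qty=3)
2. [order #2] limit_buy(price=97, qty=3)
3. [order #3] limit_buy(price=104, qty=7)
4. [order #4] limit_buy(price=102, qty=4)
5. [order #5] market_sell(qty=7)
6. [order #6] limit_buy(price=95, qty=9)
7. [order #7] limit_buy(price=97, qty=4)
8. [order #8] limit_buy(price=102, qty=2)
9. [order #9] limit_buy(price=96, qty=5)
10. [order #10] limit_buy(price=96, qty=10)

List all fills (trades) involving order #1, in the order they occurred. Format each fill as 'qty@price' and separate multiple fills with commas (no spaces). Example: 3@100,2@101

Answer: 3@104

Derivation:
After op 1 [order #1] limit_sell(price=104, qty=3): fills=none; bids=[-] asks=[#1:3@104]
After op 2 [order #2] limit_buy(price=97, qty=3): fills=none; bids=[#2:3@97] asks=[#1:3@104]
After op 3 [order #3] limit_buy(price=104, qty=7): fills=#3x#1:3@104; bids=[#3:4@104 #2:3@97] asks=[-]
After op 4 [order #4] limit_buy(price=102, qty=4): fills=none; bids=[#3:4@104 #4:4@102 #2:3@97] asks=[-]
After op 5 [order #5] market_sell(qty=7): fills=#3x#5:4@104 #4x#5:3@102; bids=[#4:1@102 #2:3@97] asks=[-]
After op 6 [order #6] limit_buy(price=95, qty=9): fills=none; bids=[#4:1@102 #2:3@97 #6:9@95] asks=[-]
After op 7 [order #7] limit_buy(price=97, qty=4): fills=none; bids=[#4:1@102 #2:3@97 #7:4@97 #6:9@95] asks=[-]
After op 8 [order #8] limit_buy(price=102, qty=2): fills=none; bids=[#4:1@102 #8:2@102 #2:3@97 #7:4@97 #6:9@95] asks=[-]
After op 9 [order #9] limit_buy(price=96, qty=5): fills=none; bids=[#4:1@102 #8:2@102 #2:3@97 #7:4@97 #9:5@96 #6:9@95] asks=[-]
After op 10 [order #10] limit_buy(price=96, qty=10): fills=none; bids=[#4:1@102 #8:2@102 #2:3@97 #7:4@97 #9:5@96 #10:10@96 #6:9@95] asks=[-]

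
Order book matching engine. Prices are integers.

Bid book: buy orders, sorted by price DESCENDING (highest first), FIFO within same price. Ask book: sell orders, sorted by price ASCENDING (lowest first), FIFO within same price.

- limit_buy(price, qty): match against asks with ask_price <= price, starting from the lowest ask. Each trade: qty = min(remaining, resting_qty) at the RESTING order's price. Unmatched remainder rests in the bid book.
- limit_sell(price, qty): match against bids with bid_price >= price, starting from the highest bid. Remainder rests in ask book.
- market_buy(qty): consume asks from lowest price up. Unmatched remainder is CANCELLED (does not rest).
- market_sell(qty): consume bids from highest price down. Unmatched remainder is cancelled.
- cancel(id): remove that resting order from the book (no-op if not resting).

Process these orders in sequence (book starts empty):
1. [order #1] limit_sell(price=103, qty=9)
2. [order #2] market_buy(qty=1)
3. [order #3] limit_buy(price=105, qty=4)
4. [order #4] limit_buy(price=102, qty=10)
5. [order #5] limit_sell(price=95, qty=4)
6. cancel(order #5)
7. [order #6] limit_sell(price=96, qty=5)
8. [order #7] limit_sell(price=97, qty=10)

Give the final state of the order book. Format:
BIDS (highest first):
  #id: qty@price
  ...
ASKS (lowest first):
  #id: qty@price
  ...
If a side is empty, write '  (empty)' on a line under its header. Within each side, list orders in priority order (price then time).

After op 1 [order #1] limit_sell(price=103, qty=9): fills=none; bids=[-] asks=[#1:9@103]
After op 2 [order #2] market_buy(qty=1): fills=#2x#1:1@103; bids=[-] asks=[#1:8@103]
After op 3 [order #3] limit_buy(price=105, qty=4): fills=#3x#1:4@103; bids=[-] asks=[#1:4@103]
After op 4 [order #4] limit_buy(price=102, qty=10): fills=none; bids=[#4:10@102] asks=[#1:4@103]
After op 5 [order #5] limit_sell(price=95, qty=4): fills=#4x#5:4@102; bids=[#4:6@102] asks=[#1:4@103]
After op 6 cancel(order #5): fills=none; bids=[#4:6@102] asks=[#1:4@103]
After op 7 [order #6] limit_sell(price=96, qty=5): fills=#4x#6:5@102; bids=[#4:1@102] asks=[#1:4@103]
After op 8 [order #7] limit_sell(price=97, qty=10): fills=#4x#7:1@102; bids=[-] asks=[#7:9@97 #1:4@103]

Answer: BIDS (highest first):
  (empty)
ASKS (lowest first):
  #7: 9@97
  #1: 4@103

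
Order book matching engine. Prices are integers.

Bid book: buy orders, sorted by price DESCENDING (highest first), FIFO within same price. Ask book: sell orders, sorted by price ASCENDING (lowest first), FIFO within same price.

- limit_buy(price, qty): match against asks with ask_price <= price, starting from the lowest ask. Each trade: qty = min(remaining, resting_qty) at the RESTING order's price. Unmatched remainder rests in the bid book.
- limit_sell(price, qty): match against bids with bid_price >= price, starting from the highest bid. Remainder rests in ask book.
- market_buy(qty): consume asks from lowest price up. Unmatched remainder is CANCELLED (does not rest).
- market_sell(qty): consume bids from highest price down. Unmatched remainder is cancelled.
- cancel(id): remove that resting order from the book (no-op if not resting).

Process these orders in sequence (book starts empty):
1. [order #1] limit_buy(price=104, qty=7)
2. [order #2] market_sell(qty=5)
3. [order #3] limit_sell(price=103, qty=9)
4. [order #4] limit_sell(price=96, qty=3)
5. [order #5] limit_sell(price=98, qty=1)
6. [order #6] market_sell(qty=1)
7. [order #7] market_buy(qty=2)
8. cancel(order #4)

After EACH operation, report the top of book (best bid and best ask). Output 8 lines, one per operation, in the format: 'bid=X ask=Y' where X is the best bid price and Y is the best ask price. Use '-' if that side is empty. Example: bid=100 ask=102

Answer: bid=104 ask=-
bid=104 ask=-
bid=- ask=103
bid=- ask=96
bid=- ask=96
bid=- ask=96
bid=- ask=96
bid=- ask=98

Derivation:
After op 1 [order #1] limit_buy(price=104, qty=7): fills=none; bids=[#1:7@104] asks=[-]
After op 2 [order #2] market_sell(qty=5): fills=#1x#2:5@104; bids=[#1:2@104] asks=[-]
After op 3 [order #3] limit_sell(price=103, qty=9): fills=#1x#3:2@104; bids=[-] asks=[#3:7@103]
After op 4 [order #4] limit_sell(price=96, qty=3): fills=none; bids=[-] asks=[#4:3@96 #3:7@103]
After op 5 [order #5] limit_sell(price=98, qty=1): fills=none; bids=[-] asks=[#4:3@96 #5:1@98 #3:7@103]
After op 6 [order #6] market_sell(qty=1): fills=none; bids=[-] asks=[#4:3@96 #5:1@98 #3:7@103]
After op 7 [order #7] market_buy(qty=2): fills=#7x#4:2@96; bids=[-] asks=[#4:1@96 #5:1@98 #3:7@103]
After op 8 cancel(order #4): fills=none; bids=[-] asks=[#5:1@98 #3:7@103]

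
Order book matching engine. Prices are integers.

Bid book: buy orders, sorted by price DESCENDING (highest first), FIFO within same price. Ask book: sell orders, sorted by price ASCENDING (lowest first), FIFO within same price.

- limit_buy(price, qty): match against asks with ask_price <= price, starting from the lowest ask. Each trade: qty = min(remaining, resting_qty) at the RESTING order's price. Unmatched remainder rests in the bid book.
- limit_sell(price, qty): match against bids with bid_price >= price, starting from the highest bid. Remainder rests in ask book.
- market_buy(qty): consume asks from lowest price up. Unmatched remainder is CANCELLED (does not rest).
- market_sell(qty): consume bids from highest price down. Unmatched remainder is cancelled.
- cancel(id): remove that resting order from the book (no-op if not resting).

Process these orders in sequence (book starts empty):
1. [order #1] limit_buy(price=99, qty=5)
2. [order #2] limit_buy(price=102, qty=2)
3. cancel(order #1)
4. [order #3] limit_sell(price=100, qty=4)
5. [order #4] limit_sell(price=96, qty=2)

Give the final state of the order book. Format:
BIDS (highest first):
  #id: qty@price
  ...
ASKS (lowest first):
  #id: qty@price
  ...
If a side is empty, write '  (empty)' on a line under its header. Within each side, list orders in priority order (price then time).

After op 1 [order #1] limit_buy(price=99, qty=5): fills=none; bids=[#1:5@99] asks=[-]
After op 2 [order #2] limit_buy(price=102, qty=2): fills=none; bids=[#2:2@102 #1:5@99] asks=[-]
After op 3 cancel(order #1): fills=none; bids=[#2:2@102] asks=[-]
After op 4 [order #3] limit_sell(price=100, qty=4): fills=#2x#3:2@102; bids=[-] asks=[#3:2@100]
After op 5 [order #4] limit_sell(price=96, qty=2): fills=none; bids=[-] asks=[#4:2@96 #3:2@100]

Answer: BIDS (highest first):
  (empty)
ASKS (lowest first):
  #4: 2@96
  #3: 2@100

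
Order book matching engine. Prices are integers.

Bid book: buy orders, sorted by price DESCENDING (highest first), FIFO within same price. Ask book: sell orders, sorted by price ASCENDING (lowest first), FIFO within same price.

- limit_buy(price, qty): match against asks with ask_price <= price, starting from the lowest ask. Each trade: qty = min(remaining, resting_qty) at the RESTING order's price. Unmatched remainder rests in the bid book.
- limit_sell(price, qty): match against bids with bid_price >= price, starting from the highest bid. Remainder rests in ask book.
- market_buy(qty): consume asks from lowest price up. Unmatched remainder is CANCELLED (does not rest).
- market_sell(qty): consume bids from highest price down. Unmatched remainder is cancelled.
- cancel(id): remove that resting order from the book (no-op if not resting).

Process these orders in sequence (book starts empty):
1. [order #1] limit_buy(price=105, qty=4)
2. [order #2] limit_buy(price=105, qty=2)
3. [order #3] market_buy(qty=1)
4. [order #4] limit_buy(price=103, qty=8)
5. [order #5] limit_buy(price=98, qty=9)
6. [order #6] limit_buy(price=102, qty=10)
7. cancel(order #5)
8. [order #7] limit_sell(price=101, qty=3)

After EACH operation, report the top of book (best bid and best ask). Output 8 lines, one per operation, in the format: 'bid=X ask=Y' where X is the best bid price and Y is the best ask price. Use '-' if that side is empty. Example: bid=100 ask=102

After op 1 [order #1] limit_buy(price=105, qty=4): fills=none; bids=[#1:4@105] asks=[-]
After op 2 [order #2] limit_buy(price=105, qty=2): fills=none; bids=[#1:4@105 #2:2@105] asks=[-]
After op 3 [order #3] market_buy(qty=1): fills=none; bids=[#1:4@105 #2:2@105] asks=[-]
After op 4 [order #4] limit_buy(price=103, qty=8): fills=none; bids=[#1:4@105 #2:2@105 #4:8@103] asks=[-]
After op 5 [order #5] limit_buy(price=98, qty=9): fills=none; bids=[#1:4@105 #2:2@105 #4:8@103 #5:9@98] asks=[-]
After op 6 [order #6] limit_buy(price=102, qty=10): fills=none; bids=[#1:4@105 #2:2@105 #4:8@103 #6:10@102 #5:9@98] asks=[-]
After op 7 cancel(order #5): fills=none; bids=[#1:4@105 #2:2@105 #4:8@103 #6:10@102] asks=[-]
After op 8 [order #7] limit_sell(price=101, qty=3): fills=#1x#7:3@105; bids=[#1:1@105 #2:2@105 #4:8@103 #6:10@102] asks=[-]

Answer: bid=105 ask=-
bid=105 ask=-
bid=105 ask=-
bid=105 ask=-
bid=105 ask=-
bid=105 ask=-
bid=105 ask=-
bid=105 ask=-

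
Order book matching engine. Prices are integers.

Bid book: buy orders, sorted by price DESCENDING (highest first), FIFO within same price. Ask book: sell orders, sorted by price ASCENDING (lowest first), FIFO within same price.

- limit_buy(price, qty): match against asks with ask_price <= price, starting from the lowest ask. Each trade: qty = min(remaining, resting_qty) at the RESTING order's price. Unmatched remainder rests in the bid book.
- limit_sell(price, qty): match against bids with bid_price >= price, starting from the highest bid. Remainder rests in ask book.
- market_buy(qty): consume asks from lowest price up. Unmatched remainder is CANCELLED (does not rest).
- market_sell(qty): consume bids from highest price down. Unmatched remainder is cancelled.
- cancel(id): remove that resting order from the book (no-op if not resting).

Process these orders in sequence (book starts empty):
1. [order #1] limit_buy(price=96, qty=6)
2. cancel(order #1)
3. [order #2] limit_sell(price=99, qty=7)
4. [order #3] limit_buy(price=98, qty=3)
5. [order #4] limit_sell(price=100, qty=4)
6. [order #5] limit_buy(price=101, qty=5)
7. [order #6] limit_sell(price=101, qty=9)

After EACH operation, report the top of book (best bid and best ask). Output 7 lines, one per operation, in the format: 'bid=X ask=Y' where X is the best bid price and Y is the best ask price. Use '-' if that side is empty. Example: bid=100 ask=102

Answer: bid=96 ask=-
bid=- ask=-
bid=- ask=99
bid=98 ask=99
bid=98 ask=99
bid=98 ask=99
bid=98 ask=99

Derivation:
After op 1 [order #1] limit_buy(price=96, qty=6): fills=none; bids=[#1:6@96] asks=[-]
After op 2 cancel(order #1): fills=none; bids=[-] asks=[-]
After op 3 [order #2] limit_sell(price=99, qty=7): fills=none; bids=[-] asks=[#2:7@99]
After op 4 [order #3] limit_buy(price=98, qty=3): fills=none; bids=[#3:3@98] asks=[#2:7@99]
After op 5 [order #4] limit_sell(price=100, qty=4): fills=none; bids=[#3:3@98] asks=[#2:7@99 #4:4@100]
After op 6 [order #5] limit_buy(price=101, qty=5): fills=#5x#2:5@99; bids=[#3:3@98] asks=[#2:2@99 #4:4@100]
After op 7 [order #6] limit_sell(price=101, qty=9): fills=none; bids=[#3:3@98] asks=[#2:2@99 #4:4@100 #6:9@101]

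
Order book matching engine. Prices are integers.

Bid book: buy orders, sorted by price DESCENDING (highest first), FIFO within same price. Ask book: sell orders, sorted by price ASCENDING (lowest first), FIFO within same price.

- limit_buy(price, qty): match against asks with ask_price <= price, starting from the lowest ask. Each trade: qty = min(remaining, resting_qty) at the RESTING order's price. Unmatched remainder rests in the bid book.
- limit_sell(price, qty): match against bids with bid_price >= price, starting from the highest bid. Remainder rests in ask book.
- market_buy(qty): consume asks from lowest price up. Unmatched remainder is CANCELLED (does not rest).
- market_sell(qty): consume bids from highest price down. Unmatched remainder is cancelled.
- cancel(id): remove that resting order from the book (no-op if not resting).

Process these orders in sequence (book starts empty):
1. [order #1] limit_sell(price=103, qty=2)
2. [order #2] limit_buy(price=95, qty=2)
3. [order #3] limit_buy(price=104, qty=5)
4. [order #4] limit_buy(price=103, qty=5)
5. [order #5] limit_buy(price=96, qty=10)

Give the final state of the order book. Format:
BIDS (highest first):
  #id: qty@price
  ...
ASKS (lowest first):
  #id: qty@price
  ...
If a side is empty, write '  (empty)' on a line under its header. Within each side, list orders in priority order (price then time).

After op 1 [order #1] limit_sell(price=103, qty=2): fills=none; bids=[-] asks=[#1:2@103]
After op 2 [order #2] limit_buy(price=95, qty=2): fills=none; bids=[#2:2@95] asks=[#1:2@103]
After op 3 [order #3] limit_buy(price=104, qty=5): fills=#3x#1:2@103; bids=[#3:3@104 #2:2@95] asks=[-]
After op 4 [order #4] limit_buy(price=103, qty=5): fills=none; bids=[#3:3@104 #4:5@103 #2:2@95] asks=[-]
After op 5 [order #5] limit_buy(price=96, qty=10): fills=none; bids=[#3:3@104 #4:5@103 #5:10@96 #2:2@95] asks=[-]

Answer: BIDS (highest first):
  #3: 3@104
  #4: 5@103
  #5: 10@96
  #2: 2@95
ASKS (lowest first):
  (empty)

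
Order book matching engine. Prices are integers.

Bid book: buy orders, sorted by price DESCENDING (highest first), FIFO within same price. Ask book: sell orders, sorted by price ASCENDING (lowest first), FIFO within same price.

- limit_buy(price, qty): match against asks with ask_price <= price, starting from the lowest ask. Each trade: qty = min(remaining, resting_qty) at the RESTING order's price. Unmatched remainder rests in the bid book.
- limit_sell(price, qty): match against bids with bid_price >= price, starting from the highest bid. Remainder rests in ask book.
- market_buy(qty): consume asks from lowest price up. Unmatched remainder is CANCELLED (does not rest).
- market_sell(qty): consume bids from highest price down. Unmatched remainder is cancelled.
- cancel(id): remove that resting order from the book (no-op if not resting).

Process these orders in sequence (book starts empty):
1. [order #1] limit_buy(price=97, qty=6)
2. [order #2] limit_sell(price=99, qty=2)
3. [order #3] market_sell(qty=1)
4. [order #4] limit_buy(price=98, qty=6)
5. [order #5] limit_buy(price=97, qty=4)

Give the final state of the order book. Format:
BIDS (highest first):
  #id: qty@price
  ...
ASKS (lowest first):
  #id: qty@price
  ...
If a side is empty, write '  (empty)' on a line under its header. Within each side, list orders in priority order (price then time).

Answer: BIDS (highest first):
  #4: 6@98
  #1: 5@97
  #5: 4@97
ASKS (lowest first):
  #2: 2@99

Derivation:
After op 1 [order #1] limit_buy(price=97, qty=6): fills=none; bids=[#1:6@97] asks=[-]
After op 2 [order #2] limit_sell(price=99, qty=2): fills=none; bids=[#1:6@97] asks=[#2:2@99]
After op 3 [order #3] market_sell(qty=1): fills=#1x#3:1@97; bids=[#1:5@97] asks=[#2:2@99]
After op 4 [order #4] limit_buy(price=98, qty=6): fills=none; bids=[#4:6@98 #1:5@97] asks=[#2:2@99]
After op 5 [order #5] limit_buy(price=97, qty=4): fills=none; bids=[#4:6@98 #1:5@97 #5:4@97] asks=[#2:2@99]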